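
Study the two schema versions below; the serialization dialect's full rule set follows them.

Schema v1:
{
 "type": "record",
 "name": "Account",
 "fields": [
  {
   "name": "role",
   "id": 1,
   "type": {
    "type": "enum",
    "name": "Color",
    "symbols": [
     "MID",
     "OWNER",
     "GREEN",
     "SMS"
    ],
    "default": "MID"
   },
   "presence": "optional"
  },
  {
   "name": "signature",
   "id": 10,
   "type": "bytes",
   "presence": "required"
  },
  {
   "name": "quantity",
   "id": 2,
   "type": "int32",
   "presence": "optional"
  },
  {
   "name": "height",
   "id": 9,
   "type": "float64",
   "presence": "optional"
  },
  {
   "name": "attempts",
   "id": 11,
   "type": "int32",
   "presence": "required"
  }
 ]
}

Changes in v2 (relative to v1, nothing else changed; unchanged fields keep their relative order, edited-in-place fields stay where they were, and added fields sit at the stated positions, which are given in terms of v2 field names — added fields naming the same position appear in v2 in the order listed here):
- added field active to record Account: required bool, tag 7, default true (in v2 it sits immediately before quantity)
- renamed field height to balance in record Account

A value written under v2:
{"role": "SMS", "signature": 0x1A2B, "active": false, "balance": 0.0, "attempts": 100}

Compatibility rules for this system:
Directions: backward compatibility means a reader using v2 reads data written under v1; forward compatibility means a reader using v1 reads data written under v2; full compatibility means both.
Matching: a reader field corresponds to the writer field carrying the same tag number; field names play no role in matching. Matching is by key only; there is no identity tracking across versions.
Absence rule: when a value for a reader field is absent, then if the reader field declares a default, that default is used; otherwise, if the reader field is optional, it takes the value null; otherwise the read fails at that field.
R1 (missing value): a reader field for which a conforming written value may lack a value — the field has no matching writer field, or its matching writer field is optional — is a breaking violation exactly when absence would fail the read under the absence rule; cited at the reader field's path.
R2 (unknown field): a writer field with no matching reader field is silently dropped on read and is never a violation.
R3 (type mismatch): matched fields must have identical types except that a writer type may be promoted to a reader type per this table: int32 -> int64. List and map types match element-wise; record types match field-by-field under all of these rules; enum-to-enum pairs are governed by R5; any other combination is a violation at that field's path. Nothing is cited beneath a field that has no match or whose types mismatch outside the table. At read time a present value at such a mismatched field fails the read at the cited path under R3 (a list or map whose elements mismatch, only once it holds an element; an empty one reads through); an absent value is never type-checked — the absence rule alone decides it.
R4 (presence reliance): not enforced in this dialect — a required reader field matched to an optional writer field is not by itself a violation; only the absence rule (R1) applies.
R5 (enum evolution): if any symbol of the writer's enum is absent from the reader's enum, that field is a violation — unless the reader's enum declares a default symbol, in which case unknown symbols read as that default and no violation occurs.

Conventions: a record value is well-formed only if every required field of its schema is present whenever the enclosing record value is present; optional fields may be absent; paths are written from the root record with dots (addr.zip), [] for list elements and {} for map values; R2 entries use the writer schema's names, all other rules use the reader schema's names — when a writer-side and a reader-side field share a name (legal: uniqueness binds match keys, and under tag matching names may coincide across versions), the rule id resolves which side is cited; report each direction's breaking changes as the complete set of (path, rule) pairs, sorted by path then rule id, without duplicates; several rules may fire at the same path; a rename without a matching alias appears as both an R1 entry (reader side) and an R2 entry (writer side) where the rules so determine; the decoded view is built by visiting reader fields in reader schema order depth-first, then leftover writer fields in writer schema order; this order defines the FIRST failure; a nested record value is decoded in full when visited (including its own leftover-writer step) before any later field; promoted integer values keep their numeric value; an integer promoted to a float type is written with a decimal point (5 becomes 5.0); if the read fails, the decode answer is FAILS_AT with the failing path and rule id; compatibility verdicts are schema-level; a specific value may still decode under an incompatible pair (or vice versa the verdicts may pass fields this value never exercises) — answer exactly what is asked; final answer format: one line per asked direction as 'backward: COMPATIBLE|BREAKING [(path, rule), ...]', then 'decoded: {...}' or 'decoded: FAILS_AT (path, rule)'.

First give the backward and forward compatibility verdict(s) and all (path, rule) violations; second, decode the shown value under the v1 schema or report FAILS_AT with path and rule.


backward: COMPATIBLE []; forward: COMPATIBLE []; decoded: {"role": "SMS", "signature": 0x1A2B, "quantity": null, "height": 0.0, "attempts": 100}

in Account below, arrows point writer -> reader
backward pass over Account, reader schema v2, writer schema v1:
  role: Color -> Color, writer optional; from role
  signature: bytes -> bytes, writer required; from signature
  no writer field matches reader active
  quantity: int32 -> int32, writer optional; from quantity
  balance: float64 -> float64, writer optional; from height
  attempts: int32 -> int32, writer required; from attempts
  => backward verdict for Account: COMPATIBLE, no violations
forward pass over Account, reader schema v1, writer schema v2:
  role: Color -> Color, writer optional; from role
  signature: bytes -> bytes, writer required; from signature
  quantity: int32 -> int32, writer optional; from quantity
  height: float64 -> float64, writer optional; from balance
  attempts: int32 -> int32, writer required; from attempts
  writer field active has no reader counterpart
  => forward verdict for Account: COMPATIBLE, no violations
decode (reader v1):
  role := "SMS"
  signature := 0x1A2B
  quantity := null (absent, optional -> null)
  height := 0.0 (from writer balance)
  attempts := 100
  writer active: unknown -> dropped
  => decoded: {"role": "SMS", "signature": 0x1A2B, "quantity": null, "height": 0.0, "attempts": 100}


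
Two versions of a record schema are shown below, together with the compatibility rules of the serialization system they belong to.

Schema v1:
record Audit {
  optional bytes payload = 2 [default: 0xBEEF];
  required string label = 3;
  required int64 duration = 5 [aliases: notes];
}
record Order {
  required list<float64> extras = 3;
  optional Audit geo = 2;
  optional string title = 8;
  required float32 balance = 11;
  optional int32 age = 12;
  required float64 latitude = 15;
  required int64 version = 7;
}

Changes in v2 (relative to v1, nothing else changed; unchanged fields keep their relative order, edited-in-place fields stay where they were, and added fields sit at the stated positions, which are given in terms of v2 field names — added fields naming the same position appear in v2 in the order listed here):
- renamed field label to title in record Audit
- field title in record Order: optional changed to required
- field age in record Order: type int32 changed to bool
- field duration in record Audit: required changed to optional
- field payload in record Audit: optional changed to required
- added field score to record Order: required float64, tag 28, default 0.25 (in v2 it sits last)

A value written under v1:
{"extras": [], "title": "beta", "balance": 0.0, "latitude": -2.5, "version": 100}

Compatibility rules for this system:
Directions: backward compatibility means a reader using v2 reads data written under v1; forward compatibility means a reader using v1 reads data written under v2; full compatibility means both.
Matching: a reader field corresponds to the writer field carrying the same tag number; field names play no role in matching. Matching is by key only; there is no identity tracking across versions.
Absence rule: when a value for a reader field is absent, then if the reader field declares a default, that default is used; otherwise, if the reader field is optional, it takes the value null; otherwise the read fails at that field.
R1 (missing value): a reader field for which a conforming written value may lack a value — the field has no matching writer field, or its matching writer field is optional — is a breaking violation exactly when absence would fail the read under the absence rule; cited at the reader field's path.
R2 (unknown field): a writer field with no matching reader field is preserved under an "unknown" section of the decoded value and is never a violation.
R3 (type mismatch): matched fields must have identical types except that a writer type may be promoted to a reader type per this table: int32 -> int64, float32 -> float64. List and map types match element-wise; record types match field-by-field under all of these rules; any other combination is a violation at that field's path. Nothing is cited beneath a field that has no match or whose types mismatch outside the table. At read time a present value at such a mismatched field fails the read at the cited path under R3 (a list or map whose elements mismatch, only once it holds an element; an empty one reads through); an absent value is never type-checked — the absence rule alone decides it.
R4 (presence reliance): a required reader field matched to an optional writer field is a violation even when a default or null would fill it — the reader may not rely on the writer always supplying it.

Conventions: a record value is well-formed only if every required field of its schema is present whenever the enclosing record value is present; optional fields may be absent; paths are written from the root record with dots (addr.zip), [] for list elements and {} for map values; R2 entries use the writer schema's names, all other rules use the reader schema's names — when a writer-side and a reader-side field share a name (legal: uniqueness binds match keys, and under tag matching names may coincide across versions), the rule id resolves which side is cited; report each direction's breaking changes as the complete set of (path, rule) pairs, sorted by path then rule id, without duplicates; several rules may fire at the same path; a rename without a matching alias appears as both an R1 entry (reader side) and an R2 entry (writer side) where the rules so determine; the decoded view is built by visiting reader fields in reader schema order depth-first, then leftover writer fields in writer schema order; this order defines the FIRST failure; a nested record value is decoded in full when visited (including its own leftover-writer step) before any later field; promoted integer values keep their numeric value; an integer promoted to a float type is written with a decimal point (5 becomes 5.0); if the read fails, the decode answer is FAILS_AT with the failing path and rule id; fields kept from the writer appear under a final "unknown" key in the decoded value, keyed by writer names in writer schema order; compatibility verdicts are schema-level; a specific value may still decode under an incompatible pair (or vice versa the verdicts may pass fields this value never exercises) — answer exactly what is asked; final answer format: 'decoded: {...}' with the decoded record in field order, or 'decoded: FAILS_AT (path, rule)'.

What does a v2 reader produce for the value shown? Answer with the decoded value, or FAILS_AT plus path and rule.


decoded: {"extras": [], "geo": null, "title": "beta", "balance": 0.0, "age": null, "latitude": -2.5, "version": 100, "score": 0.25}

in Order below, arrows point writer -> reader
decoding the Order value with the v2 reader:
  extras := []
  geo := null (not supplied -> null)
  title := "beta"
  balance := 0.0
  age := null (not supplied -> null)
  latitude := -2.5
  version := 100
  score := 0.25 (no value, default fills)
  => decoded: {"extras": [], "geo": null, "title": "beta", "balance": 0.0, "age": null, "latitude": -2.5, "version": 100, "score": 0.25}
the other Order changes do not affect what is asked:
  renamed field label to title in record Audit -> triggers nothing under the printed rules; the Order answer is the same either way
  field title in record Order: optional changed to required -> changes Order's schema-level verdicts only — the decode of this value is the same
  field age in record Order: type int32 changed to bool -> changes Order's schema-level verdicts only — the decode of this value is the same
  field duration in record Audit: required changed to optional -> changes Order's schema-level verdicts only — the decode of this value is the same
  field payload in record Audit: optional changed to required -> changes Order's schema-level verdicts only — the decode of this value is the same


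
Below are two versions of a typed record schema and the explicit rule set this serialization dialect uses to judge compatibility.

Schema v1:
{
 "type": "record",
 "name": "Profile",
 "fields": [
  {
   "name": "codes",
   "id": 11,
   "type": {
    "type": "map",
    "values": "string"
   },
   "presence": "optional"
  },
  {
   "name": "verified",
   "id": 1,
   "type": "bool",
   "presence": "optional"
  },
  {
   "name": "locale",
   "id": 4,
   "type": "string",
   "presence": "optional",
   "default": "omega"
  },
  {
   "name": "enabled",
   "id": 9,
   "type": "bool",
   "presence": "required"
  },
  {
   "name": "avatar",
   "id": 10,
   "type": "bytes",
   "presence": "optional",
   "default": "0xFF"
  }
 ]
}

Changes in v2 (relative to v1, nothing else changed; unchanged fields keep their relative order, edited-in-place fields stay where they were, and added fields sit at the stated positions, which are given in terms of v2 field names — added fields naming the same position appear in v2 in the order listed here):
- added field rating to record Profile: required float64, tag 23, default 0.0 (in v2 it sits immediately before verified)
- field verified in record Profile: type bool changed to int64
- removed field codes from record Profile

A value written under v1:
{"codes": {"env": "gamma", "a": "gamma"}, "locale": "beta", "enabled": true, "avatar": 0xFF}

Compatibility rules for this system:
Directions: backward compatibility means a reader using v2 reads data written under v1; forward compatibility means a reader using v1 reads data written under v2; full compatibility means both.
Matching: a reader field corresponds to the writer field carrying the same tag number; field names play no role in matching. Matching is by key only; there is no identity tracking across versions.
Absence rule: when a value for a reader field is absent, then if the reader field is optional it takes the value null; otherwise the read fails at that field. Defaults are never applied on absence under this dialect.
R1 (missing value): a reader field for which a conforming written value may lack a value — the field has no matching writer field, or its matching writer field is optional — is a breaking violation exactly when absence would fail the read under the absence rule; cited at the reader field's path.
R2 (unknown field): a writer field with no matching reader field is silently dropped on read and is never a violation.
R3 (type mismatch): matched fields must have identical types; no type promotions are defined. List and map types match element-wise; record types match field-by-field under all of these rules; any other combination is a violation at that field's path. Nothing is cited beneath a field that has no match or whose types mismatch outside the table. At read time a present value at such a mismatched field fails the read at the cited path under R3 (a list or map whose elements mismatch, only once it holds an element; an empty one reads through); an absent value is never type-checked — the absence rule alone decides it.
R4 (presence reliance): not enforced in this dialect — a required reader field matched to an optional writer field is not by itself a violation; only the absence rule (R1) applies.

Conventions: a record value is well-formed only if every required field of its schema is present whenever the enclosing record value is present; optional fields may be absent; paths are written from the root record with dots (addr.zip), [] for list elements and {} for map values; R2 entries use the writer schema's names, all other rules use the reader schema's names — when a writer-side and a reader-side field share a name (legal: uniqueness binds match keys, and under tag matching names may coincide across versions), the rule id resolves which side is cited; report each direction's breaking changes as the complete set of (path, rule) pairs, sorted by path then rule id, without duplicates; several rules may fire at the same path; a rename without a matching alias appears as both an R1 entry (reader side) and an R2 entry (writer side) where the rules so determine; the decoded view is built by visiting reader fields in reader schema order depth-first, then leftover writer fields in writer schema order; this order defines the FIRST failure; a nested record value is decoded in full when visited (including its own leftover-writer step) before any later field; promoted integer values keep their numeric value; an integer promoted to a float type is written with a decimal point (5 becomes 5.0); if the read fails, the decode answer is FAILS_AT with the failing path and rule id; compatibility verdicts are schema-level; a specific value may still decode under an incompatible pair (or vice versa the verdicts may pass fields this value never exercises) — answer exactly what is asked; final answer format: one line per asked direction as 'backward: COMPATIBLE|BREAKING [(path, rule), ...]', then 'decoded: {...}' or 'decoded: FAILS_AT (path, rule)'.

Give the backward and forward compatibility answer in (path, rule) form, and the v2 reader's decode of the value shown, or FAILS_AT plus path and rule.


backward: BREAKING [(rating, R1), (verified, R3)]; forward: BREAKING [(verified, R3)]; decoded: FAILS_AT (rating, R1)

each type pair in Profile: writer, then reader
backward pass over Profile, reader schema v2, writer schema v1:
  rating: no writer match
  verified: bool -> int64, writer optional; from verified
  locale: string -> string, writer optional; from locale
  enabled: bool -> bool, writer required; from enabled
  avatar: bytes -> bytes, writer optional; from avatar
  codes (writer side), unknown to reader
  rule R1 violated at rating
  rule R3 violated at verified
  => backward verdict for Profile: BREAKING, 2 violation(s)
forward pass over Profile, reader schema v1, writer schema v2:
  codes: no writer match
  verified: int64 -> bool, writer optional; from verified
  locale: string -> string, writer optional; from locale
  enabled: bool -> bool, writer required; from enabled
  avatar: bytes -> bytes, writer optional; from avatar
  rating (writer side), unknown to reader
  rule R3 violated at verified
  => forward verdict for Profile: BREAKING, 1 violation(s)
migrating the Profile value to v2:
  read fails at rating under R1 (no fill)
  => FAILS_AT (rating, R1)


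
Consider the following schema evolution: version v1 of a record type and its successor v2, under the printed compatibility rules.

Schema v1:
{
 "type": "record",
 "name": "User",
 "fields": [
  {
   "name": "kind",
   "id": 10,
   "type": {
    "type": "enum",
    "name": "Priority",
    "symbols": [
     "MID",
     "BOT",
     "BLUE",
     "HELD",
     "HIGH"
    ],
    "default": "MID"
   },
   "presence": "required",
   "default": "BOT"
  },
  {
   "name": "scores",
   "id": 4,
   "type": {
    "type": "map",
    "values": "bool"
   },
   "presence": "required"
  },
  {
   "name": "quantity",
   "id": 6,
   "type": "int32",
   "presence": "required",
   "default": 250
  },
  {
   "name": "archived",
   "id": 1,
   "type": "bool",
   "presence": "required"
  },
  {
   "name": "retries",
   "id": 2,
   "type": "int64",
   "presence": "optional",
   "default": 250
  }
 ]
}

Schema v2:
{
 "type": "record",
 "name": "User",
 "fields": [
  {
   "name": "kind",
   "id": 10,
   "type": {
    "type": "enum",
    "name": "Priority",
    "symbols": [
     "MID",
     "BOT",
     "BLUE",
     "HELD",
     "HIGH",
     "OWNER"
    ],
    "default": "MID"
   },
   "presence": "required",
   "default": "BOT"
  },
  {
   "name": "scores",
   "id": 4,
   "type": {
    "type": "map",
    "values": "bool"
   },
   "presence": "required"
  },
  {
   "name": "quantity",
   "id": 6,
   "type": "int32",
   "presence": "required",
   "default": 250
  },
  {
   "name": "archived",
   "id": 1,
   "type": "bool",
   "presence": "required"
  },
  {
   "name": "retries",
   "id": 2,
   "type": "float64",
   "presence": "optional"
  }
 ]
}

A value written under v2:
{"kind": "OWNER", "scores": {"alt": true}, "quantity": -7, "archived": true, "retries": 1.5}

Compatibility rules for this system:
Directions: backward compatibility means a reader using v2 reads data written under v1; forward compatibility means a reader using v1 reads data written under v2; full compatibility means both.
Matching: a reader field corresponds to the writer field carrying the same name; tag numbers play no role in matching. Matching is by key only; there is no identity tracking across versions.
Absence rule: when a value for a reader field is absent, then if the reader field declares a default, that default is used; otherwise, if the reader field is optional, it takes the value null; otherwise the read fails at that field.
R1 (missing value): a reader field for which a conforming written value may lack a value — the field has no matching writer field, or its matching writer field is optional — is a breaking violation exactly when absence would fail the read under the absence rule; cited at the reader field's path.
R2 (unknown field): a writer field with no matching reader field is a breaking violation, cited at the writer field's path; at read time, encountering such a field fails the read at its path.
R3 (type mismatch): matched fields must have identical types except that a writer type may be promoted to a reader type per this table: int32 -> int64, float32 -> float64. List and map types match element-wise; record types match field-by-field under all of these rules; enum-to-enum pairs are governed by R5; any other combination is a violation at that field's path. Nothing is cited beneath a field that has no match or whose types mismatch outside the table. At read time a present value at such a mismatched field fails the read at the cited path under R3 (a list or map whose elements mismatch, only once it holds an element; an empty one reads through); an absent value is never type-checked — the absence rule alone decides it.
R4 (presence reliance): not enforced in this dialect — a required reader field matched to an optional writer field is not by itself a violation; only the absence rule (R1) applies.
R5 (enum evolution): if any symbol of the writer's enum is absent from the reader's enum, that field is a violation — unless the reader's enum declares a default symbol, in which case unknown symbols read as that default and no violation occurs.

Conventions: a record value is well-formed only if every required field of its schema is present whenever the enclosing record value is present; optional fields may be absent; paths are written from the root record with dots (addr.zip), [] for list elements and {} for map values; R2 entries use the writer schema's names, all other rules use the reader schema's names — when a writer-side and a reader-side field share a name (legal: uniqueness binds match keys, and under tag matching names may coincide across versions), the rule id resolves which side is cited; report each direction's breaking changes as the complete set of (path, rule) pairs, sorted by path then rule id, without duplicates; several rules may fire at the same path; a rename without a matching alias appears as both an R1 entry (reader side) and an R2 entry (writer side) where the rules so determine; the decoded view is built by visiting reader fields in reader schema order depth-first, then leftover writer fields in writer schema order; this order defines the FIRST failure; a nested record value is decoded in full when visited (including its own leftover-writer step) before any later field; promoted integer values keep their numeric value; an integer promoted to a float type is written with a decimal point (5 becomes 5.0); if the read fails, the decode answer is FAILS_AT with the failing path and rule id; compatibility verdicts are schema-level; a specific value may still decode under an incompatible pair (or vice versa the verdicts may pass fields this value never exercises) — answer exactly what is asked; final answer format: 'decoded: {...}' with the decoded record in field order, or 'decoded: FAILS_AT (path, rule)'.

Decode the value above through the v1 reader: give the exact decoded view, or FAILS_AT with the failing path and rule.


decoded: FAILS_AT (retries, R3)

the writer's type comes first in each User pair
migrating the User value to v1:
  kind := "MID" (symbol OWNER -> reader default)
  scores := {"alt": true}
  quantity := -7
  archived := true
  read fails at retries under R3
  => FAILS_AT (retries, R3)
checking off the User differences that do not matter here:
  enum Priority (field kind in record User): symbol OWNER added -> triggers nothing under the printed rules; the User answer is the same either way


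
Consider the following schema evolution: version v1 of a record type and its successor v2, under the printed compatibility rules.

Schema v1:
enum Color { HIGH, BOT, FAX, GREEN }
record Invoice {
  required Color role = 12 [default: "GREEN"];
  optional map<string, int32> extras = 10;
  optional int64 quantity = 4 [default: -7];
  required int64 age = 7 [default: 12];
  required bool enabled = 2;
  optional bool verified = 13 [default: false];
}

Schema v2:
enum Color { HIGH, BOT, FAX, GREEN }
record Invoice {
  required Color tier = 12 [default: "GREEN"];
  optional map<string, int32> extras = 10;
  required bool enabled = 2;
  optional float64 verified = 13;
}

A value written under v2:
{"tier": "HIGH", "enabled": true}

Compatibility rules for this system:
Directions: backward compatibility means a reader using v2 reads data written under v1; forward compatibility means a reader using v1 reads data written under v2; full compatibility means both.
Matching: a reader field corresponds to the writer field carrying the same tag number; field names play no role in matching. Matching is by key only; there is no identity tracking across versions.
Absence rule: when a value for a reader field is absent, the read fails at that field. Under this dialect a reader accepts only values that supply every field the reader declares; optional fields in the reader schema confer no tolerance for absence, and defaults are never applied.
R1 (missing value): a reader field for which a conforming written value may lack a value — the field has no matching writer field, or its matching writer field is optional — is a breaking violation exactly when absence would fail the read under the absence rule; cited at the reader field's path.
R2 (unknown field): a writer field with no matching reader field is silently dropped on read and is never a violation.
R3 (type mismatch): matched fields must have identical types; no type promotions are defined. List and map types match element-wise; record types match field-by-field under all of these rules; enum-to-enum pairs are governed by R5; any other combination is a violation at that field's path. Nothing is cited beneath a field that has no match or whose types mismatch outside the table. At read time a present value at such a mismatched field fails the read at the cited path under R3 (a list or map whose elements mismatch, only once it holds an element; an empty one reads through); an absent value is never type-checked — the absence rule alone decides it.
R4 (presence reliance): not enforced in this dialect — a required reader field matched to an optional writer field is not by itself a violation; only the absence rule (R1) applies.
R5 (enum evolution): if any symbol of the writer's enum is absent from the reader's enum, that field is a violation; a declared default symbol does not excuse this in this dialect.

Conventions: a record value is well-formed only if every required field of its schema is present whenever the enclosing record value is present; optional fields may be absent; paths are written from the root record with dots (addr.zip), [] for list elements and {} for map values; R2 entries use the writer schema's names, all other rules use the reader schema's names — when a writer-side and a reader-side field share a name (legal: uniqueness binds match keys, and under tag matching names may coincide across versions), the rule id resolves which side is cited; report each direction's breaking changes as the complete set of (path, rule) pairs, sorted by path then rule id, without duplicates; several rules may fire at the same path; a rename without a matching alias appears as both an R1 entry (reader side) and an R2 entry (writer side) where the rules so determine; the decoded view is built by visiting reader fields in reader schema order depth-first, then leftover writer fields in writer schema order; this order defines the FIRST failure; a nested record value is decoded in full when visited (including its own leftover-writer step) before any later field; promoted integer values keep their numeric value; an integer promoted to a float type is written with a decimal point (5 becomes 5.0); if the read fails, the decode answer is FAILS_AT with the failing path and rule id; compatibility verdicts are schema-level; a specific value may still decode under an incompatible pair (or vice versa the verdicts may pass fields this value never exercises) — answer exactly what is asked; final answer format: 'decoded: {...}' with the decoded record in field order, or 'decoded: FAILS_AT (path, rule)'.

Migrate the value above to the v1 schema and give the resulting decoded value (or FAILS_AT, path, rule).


the writer's type comes first in each Invoice pair
decode walk for Invoice under reader schema v1:
  role := "HIGH" (from writer tier)
  read fails at extras under R1 (no fill)
  => FAILS_AT (extras, R1)
diffs on Invoice not affecting the asked answer:
  field verified in record Invoice: type bool changed to float64 (its default is dropped) -> affects the rule determinations only; this particular Invoice value decodes identically
  renamed field role to tier in record Invoice -> fires no rule on Invoice under this dialect and leaves the result unchanged
  removed field quantity from record Invoice -> affects the rule determinations only; this particular Invoice value decodes identically
  removed field age from record Invoice -> affects the rule determinations only; this particular Invoice value decodes identically

decoded: FAILS_AT (extras, R1)


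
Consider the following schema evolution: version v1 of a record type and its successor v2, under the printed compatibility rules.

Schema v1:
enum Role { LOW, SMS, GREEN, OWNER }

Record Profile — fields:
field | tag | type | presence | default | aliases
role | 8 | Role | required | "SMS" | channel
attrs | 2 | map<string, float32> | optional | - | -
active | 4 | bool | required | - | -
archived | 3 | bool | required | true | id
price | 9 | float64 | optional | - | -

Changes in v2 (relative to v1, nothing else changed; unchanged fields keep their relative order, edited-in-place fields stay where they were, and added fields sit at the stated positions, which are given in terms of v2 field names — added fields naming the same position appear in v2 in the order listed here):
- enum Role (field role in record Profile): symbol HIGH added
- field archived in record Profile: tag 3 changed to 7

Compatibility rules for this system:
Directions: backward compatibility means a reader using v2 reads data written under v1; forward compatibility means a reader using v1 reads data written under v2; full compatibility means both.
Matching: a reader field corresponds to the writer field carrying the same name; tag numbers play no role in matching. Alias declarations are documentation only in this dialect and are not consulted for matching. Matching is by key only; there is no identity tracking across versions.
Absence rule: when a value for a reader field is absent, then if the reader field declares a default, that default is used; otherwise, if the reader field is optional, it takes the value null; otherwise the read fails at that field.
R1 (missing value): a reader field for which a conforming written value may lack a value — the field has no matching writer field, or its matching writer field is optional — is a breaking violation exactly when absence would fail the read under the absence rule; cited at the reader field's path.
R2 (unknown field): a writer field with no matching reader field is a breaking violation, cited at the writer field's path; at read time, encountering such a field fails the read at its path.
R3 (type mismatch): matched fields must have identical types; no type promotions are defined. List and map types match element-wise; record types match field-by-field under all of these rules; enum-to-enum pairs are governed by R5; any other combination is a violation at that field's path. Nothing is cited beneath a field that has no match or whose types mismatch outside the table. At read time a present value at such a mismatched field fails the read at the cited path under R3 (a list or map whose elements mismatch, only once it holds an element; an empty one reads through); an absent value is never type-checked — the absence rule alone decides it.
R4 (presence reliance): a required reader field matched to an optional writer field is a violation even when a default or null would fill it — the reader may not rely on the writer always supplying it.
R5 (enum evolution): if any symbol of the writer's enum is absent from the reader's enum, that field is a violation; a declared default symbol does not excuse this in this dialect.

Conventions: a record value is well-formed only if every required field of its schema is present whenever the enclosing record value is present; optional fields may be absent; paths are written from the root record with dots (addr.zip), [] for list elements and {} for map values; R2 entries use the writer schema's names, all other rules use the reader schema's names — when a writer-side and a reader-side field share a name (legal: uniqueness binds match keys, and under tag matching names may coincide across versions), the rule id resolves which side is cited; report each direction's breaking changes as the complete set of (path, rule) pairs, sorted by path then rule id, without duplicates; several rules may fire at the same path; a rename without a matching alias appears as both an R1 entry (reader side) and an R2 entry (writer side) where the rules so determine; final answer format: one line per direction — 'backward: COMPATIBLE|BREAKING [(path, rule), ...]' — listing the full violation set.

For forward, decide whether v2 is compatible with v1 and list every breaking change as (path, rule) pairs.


forward: BREAKING [(role, R5)]

each type pair in Profile: writer, then reader
forward on Profile — v1 reading data written by v2:
  role <- role (Role -> Role, writer required)
  attrs <- attrs (map<string, float32> -> map<string, float32>, writer optional)
  active <- active (bool -> bool, writer required)
  archived <- archived (bool -> bool, writer required)
  price <- price (float64 -> float64, writer optional)
  rule R5 violated at role
  => 1 violation(s): forward is BREAKING for Profile
remaining Profile differences; none change what is asked:
  field archived in record Profile: tag 3 changed to 7 -> triggers nothing under Profile's printed rules — same verdict


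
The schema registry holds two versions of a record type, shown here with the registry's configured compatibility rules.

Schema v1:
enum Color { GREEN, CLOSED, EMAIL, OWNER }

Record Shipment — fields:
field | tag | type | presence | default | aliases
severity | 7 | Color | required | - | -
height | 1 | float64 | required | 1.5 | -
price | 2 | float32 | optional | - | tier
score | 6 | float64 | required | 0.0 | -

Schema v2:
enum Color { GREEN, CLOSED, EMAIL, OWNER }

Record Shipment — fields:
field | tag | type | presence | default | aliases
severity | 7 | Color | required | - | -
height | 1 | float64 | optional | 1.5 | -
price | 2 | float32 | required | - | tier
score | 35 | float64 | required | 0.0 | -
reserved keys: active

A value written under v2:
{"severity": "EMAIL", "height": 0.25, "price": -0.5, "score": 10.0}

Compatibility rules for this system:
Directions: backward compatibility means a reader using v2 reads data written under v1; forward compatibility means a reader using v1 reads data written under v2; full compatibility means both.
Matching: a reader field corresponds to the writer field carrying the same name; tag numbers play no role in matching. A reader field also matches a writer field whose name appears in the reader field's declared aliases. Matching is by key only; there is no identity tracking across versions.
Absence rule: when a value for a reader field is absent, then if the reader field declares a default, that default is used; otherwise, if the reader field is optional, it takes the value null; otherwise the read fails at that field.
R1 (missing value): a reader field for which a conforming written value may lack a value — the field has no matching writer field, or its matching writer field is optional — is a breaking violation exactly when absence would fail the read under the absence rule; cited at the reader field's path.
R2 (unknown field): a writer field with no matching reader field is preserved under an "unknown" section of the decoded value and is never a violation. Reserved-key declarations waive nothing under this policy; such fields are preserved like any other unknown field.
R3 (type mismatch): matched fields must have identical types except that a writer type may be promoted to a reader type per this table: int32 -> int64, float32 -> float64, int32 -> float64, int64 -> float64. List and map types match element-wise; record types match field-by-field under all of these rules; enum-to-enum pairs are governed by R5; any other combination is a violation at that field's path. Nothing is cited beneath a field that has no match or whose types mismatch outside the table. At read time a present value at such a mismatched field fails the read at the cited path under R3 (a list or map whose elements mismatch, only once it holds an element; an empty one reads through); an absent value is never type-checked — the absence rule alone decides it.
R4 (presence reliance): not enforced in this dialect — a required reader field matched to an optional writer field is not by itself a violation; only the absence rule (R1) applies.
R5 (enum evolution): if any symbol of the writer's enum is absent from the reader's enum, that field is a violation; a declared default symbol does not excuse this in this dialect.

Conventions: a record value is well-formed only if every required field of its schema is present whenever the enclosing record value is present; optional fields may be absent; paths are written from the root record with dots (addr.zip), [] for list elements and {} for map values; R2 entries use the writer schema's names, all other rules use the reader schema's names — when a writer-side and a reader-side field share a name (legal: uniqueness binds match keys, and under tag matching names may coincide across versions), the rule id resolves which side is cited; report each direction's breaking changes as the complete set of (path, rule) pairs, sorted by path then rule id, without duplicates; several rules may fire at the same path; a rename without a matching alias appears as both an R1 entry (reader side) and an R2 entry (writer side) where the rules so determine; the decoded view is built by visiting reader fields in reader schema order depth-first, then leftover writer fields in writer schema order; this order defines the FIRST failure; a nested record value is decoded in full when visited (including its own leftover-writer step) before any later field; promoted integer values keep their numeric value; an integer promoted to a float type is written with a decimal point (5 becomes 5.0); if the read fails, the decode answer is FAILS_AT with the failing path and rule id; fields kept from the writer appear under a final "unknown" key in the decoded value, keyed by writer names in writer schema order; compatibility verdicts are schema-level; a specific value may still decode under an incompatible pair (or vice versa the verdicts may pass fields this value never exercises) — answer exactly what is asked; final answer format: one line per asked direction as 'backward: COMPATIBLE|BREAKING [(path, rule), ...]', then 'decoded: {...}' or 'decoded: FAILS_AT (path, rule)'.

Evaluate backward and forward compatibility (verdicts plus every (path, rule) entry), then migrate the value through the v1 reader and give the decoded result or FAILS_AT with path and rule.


backward: BREAKING [(price, R1)]; forward: COMPATIBLE []; decoded: {"severity": "EMAIL", "height": 0.25, "price": -0.5, "score": 10.0}

the writer's type comes first in each Shipment pair
checking backward for Shipment: reader v2 against writer v1:
  Color -> Color, writer required: severity aligns to severity
  float64 -> float64, writer required: height aligns to height
  float32 -> float32, writer optional: price aligns to price
  float64 -> float64, writer required: score aligns to score
  R1 fires at price
  => backward: BREAKING (1)
checking forward for Shipment: reader v1 against writer v2:
  Color -> Color, writer required: severity aligns to severity
  float64 -> float64, writer optional: height aligns to height
  float32 -> float32, writer required: price aligns to price
  float64 -> float64, writer required: score aligns to score
  => forward: COMPATIBLE
decode walk for Shipment under reader schema v1:
  severity := "EMAIL"
  height := 0.25
  price := -0.5
  score := 10.0
  => decoded: {"severity": "EMAIL", "height": 0.25, "price": -0.5, "score": 10.0}
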